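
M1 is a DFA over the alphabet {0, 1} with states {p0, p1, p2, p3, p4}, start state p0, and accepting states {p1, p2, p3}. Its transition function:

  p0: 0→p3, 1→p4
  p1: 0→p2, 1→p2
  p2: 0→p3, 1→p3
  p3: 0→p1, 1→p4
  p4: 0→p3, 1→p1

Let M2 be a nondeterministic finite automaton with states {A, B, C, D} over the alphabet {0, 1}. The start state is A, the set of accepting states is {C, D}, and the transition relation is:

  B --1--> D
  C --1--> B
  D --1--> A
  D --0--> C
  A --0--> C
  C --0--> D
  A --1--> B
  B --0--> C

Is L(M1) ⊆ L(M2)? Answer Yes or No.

No

The string 001 is in L(M1) but not in L(M2).
So L(M1) ⊄ L(M2).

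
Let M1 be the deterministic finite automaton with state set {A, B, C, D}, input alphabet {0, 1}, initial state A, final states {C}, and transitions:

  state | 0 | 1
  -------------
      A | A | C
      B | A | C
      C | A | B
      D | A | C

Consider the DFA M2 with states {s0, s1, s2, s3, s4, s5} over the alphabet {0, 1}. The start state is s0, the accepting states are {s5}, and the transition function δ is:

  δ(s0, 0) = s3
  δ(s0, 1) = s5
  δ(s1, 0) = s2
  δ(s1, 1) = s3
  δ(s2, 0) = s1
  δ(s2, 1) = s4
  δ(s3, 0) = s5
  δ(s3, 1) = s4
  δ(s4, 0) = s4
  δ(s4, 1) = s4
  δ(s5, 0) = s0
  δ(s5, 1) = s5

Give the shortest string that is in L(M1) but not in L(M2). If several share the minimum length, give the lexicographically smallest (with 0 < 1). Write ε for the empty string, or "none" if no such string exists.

01

The string 01 is accepted by M1 but not by M2.
No shorter string lies in the difference, and 01 is the lexicographically first length-2 string in L(M1) \ L(M2).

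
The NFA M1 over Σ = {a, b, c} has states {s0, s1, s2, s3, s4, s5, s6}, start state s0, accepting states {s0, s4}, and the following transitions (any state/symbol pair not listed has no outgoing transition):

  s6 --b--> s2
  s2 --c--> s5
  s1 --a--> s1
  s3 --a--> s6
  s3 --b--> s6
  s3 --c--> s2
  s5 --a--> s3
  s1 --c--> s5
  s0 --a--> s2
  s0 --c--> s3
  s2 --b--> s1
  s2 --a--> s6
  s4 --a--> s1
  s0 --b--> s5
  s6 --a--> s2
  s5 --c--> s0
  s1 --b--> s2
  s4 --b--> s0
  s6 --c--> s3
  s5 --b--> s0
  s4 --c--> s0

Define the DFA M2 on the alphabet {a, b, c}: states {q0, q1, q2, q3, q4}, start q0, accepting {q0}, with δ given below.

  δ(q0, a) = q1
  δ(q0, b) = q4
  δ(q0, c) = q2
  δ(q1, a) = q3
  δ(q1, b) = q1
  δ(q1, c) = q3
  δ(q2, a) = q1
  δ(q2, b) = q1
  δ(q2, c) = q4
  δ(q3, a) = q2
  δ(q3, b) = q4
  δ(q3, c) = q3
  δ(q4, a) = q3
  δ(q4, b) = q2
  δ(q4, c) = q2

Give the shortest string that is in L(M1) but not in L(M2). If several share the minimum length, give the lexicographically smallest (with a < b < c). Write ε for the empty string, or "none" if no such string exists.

The string bb is accepted by M1 but not by M2.
No shorter string lies in the difference, and bb is the lexicographically first length-2 string in L(M1) \ L(M2).

bb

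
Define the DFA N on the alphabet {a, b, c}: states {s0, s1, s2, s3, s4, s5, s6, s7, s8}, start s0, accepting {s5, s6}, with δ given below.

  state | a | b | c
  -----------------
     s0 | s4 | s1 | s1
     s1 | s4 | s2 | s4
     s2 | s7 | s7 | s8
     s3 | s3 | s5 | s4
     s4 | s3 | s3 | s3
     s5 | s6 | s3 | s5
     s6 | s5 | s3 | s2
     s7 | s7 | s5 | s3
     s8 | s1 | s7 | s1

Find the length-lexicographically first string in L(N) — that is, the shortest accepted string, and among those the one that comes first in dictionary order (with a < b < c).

aab

A breadth-first search from s0 reaches an accepting state first via the path s0 → s4 → s3 → s5 on input aab.
No string of length < 3 is accepted (BFS exhausts all shorter strings without reaching an accepting state), and aab is the lexicographically least accepting string of length 3.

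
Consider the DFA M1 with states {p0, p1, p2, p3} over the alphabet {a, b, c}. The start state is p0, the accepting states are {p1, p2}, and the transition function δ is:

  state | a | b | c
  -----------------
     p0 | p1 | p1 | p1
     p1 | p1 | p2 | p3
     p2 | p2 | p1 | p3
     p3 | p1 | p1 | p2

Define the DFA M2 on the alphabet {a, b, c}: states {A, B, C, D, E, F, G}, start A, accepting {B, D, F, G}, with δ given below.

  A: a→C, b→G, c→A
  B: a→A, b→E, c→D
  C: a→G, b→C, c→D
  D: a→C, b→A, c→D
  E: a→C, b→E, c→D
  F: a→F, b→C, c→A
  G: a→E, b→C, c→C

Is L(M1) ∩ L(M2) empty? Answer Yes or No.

No

The string b is accepted by both M1 and M2.
Hence L(M1) ∩ L(M2) ≠ ∅.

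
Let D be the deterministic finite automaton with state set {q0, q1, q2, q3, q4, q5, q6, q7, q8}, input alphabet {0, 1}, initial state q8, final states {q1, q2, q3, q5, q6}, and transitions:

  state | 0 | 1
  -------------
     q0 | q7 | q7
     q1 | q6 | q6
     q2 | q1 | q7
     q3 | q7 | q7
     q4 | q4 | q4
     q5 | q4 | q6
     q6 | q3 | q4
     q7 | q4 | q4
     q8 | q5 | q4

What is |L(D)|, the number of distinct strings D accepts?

3

The useful subgraph on states {q3, q5, q6, q8} is acyclic, so L(D) is finite; the longest accepting path visits 4 useful states, giving maximum string length 3.
Counting accepting paths from q8 by length: 1 of length 1, 1 of length 2, 1 of length 3. Total 3.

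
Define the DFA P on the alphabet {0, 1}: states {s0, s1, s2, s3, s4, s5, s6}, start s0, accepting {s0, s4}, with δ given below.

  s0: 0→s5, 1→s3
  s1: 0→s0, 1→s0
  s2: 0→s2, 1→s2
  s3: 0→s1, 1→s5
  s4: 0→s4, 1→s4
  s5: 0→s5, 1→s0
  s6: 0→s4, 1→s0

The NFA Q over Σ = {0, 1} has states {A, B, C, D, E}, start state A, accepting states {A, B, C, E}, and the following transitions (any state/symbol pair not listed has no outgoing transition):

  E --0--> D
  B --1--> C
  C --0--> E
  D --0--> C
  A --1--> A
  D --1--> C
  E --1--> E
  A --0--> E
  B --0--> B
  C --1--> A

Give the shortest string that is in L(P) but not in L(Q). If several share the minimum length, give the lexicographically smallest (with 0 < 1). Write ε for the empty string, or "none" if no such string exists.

100

The string 100 is accepted by P but not by Q.
No shorter string lies in the difference, and 100 is the lexicographically first length-3 string in L(P) \ L(Q).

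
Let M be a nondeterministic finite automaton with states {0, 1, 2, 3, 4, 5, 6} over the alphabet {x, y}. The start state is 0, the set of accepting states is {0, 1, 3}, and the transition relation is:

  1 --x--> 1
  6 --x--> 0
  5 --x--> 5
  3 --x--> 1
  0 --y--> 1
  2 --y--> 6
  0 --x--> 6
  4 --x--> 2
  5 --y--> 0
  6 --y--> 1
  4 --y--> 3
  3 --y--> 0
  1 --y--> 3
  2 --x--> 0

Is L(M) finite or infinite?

State 1 is reachable from the start and can reach an accepting state, and it lies on the cycle 1 → 1.
Traversing that cycle any number of times yields accepted strings of unbounded length, so the language is infinite.

infinite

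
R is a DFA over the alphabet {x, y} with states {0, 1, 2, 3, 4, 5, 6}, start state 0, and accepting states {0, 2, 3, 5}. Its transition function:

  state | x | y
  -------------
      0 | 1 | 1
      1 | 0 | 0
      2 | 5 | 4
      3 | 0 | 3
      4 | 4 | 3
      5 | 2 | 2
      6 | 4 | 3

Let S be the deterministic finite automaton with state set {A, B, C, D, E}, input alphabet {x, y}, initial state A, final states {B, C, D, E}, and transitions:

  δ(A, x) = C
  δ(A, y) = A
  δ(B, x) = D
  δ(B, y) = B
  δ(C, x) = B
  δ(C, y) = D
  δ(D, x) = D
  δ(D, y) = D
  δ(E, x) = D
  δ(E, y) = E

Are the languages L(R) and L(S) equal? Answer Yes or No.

The empty string ε is accepted by R but rejected by S.
So L(R) ≠ L(S).

No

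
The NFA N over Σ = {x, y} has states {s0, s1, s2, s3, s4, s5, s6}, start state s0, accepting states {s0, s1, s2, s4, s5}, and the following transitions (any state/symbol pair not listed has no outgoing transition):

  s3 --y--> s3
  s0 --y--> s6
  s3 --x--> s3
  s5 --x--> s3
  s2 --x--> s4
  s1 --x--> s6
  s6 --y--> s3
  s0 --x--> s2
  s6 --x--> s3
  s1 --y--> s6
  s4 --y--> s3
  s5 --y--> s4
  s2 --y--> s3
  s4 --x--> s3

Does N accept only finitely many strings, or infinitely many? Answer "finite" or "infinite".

The useful states (reachable from s0 and able to reach an accepting state) are {s0, s2, s4}.
Restricted to these states the transition graph has no cycle, so every accepting path has bounded length and L is finite.

finite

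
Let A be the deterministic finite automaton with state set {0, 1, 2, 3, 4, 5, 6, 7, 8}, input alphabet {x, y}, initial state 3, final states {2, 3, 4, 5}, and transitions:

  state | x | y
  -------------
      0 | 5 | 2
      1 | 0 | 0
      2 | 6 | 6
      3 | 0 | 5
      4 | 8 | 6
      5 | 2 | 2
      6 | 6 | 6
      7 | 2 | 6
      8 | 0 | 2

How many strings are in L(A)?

8

The useful subgraph on states {0, 2, 3, 5} is acyclic, so L(A) is finite; the longest accepting path visits 4 useful states, giving maximum string length 3.
Counting accepting paths from 3 by length: 1 of length 0, 1 of length 1, 4 of length 2, 2 of length 3. Total 8.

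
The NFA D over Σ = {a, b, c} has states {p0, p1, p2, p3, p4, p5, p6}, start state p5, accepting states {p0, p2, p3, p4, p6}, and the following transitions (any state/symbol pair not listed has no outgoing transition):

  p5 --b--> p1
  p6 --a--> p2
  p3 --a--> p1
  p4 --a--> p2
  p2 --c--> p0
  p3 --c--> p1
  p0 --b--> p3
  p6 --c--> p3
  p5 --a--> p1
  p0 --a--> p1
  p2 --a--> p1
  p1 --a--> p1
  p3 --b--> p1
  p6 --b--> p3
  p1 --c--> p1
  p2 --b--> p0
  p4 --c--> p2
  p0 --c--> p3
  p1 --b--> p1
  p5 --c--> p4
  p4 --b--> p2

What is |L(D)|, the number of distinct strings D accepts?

22

The useful subgraph on states {p0, p2, p3, p4, p5} is acyclic, so L(D) is finite; the longest accepting path visits 5 useful states, giving maximum string length 4.
Counting accepting paths from p5 by length: 1 of length 1, 3 of length 2, 6 of length 3, 12 of length 4. Total 22.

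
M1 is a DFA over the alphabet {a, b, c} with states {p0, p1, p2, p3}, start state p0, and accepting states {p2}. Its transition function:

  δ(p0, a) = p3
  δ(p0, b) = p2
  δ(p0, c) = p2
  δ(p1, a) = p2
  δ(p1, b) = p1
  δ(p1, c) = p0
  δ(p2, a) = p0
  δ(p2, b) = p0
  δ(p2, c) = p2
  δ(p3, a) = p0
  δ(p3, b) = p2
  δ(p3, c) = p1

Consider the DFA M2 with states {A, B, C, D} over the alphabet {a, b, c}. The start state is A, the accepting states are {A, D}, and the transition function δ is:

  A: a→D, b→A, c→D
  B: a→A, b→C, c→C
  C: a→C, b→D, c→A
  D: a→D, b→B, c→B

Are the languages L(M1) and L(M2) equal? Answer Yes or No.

The string ab is accepted by M1 but rejected by M2.
So L(M1) ≠ L(M2).

No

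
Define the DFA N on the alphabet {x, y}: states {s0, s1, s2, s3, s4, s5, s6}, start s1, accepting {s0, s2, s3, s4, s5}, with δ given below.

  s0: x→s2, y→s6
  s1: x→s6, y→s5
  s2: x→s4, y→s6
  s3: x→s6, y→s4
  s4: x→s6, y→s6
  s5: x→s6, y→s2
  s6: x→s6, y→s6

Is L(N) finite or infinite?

finite

The useful states (reachable from s1 and able to reach an accepting state) are {s1, s2, s4, s5}.
Restricted to these states the transition graph has no cycle, so every accepting path has bounded length and L is finite.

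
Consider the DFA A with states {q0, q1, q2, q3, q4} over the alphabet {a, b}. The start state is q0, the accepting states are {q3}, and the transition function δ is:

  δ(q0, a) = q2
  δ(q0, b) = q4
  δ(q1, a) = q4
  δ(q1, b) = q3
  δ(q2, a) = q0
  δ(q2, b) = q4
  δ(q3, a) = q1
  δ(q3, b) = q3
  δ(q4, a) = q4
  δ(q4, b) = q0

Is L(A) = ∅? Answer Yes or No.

Yes

The states reachable from the start state are {q0, q2, q4}.
None of the accepting states {q3} is reachable, so no string is accepted and L(A) = ∅.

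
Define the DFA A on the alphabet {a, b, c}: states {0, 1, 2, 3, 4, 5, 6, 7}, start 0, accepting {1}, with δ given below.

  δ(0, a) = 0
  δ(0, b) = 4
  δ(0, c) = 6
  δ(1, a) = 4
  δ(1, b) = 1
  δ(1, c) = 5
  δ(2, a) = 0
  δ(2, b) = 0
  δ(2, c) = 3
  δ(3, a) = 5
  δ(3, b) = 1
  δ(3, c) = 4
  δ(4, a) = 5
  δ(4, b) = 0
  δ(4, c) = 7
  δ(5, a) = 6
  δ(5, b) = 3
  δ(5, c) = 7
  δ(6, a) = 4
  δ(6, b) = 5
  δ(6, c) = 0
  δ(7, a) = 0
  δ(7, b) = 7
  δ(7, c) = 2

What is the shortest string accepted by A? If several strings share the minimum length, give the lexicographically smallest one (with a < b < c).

A breadth-first search from 0 reaches an accepting state first via the path 0 → 4 → 5 → 3 → 1 on input babb.
No string of length < 4 is accepted (BFS exhausts all shorter strings without reaching an accepting state), and babb is the lexicographically least accepting string of length 4.

babb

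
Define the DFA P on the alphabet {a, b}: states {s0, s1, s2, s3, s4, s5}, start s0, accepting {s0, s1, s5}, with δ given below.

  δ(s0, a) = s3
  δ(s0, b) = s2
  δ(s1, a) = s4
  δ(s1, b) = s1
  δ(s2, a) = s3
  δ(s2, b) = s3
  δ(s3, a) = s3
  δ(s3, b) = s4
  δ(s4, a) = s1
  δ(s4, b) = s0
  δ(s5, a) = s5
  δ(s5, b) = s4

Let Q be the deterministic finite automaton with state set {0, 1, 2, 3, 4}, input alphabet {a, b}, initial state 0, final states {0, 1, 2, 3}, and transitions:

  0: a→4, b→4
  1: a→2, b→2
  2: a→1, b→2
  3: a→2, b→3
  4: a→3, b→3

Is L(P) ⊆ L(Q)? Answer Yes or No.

Yes

Exploring the product automaton P × Q from the start pair (s0, 0), following both machines on each input symbol, reaches 15 state pairs: (s0, 0), (s3, 4), (s2, 4), (s3, 3), (s4, 3), (s3, 2), (s1, 2), (s0, 3), (s3, 1), (s4, 2), (s4, 1), (s2, 3), (s1, 1), (s0, 2), (s2, 2).
P accepts in {s0, s1, s5} and Q accepts in {0, 1, 2, 3}. The reachable pairs whose P-component is accepting are (s0, 0), (s1, 2), (s0, 3), (s1, 1), (s0, 2); in each of them the Q-component is accepting too, so the product for L(P) \ L(Q) (P-component accepting, Q-component rejecting) has no reachable accepting pair and the difference is empty.
Hence every string in L(P) is also in L(Q).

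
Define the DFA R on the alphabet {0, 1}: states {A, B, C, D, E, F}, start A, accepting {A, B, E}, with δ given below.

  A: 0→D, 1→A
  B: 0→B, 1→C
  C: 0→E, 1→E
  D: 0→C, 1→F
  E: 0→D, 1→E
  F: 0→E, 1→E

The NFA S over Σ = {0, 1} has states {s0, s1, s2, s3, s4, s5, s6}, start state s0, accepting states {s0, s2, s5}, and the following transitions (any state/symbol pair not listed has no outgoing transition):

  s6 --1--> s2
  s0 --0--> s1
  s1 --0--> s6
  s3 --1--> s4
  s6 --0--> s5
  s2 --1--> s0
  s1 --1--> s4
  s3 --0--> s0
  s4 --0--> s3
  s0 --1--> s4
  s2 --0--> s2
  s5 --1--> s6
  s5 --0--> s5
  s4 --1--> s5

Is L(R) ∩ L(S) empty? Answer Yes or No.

The empty string ε is accepted by both R and S.
Hence L(R) ∩ L(S) ≠ ∅.

No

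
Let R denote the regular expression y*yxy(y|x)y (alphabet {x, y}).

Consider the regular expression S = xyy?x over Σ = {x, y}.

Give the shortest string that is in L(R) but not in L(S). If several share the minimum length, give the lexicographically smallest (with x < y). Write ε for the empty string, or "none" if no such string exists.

The string yxyxy is accepted by R but not by S.
No shorter string lies in the difference, and yxyxy is the lexicographically first length-5 string in L(R) \ L(S).

yxyxy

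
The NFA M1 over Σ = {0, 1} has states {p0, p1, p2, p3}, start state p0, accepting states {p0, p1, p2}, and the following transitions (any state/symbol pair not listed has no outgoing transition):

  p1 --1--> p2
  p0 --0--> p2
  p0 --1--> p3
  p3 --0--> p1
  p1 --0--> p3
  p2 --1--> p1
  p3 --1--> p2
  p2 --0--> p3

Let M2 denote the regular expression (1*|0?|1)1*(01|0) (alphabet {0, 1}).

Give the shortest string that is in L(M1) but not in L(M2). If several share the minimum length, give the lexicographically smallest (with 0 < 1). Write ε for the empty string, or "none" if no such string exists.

ε

The empty string ε is accepted by M1 but not by M2.
Since ε is the unique shortest string, it is the required witness.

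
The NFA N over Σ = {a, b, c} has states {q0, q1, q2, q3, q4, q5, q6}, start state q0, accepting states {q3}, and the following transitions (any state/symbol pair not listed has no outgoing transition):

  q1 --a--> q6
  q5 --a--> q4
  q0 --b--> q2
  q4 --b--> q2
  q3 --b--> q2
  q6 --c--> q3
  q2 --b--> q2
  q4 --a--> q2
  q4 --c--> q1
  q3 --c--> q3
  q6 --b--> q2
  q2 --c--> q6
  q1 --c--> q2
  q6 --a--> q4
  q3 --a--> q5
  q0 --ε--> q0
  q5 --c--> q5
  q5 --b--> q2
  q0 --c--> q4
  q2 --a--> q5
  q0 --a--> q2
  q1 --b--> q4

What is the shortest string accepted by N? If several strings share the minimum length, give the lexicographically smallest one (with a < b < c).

A breadth-first search from q0 reaches an accepting state first via the path q0 → q2 → q6 → q3 on input acc.
No string of length < 3 is accepted (BFS exhausts all shorter strings without reaching an accepting state), and acc is the lexicographically least accepting string of length 3.

acc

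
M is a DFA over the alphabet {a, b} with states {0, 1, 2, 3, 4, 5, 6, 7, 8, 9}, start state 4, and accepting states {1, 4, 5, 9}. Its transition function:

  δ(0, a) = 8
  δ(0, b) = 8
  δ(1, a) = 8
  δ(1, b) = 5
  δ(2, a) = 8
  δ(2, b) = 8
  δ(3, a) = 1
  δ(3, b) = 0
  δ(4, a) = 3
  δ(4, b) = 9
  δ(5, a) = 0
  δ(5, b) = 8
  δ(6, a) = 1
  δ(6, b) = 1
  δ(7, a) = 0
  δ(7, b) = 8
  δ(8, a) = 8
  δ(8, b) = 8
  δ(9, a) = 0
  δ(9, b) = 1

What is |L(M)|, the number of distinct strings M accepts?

6

The useful subgraph on states {1, 3, 4, 5, 9} is acyclic, so L(M) is finite; the longest accepting path visits 4 useful states, giving maximum string length 3.
Counting accepting paths from 4 by length: 1 of length 0, 1 of length 1, 2 of length 2, 2 of length 3. Total 6.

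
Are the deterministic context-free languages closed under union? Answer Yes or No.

No

{aⁿbⁿ : n≥0} and {aⁿb²ⁿ : n≥0} are each accepted by a deterministic PDA (push the a's; pop one per b, respectively one per two b's), but their union U is not. Suppose a DPDA M accepted U. Being deterministic, M has a single run on aⁿb²ⁿ, and since aⁿbⁿ ∈ U that run passes through an accepting configuration right after consuming the prefix aⁿbⁿ and then goes on to accept again after n more b's. Build an ordinary (nondeterministic) PDA M′ that simulates M on a's and b's and, at any moment when M is in an accepting state, may switch to a second mode in which it reads only c's, feeding each c to M as a b; M′ accepts when M does. Then M′ accepts aⁱbʲcᵏ (k≥1) exactly when both aⁱbʲ ∈ U and aⁱbʲ⁺ᵏ ∈ U, and checking the four cases (i=j or j=2i, combined with j+k=i or j+k=2i) leaves only i=j=k: so L(M′) ∩ a*b*c⁺ = {aⁿbⁿcⁿ : n≥1} would be context-free, which it is not (pumping lemma) — contradiction. (The union is an unambiguous CFL; it is determinism, not unambiguity, that fails.)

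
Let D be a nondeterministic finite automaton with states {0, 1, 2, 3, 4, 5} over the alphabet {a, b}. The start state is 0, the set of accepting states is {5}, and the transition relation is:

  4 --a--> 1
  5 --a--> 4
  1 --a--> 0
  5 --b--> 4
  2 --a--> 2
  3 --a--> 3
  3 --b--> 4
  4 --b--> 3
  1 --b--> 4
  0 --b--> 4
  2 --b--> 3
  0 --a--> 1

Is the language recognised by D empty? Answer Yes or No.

Yes

The states reachable from the start state are {0, 1, 3, 4}.
None of the accepting states {5} is reachable, so no string is accepted and L(D) = ∅.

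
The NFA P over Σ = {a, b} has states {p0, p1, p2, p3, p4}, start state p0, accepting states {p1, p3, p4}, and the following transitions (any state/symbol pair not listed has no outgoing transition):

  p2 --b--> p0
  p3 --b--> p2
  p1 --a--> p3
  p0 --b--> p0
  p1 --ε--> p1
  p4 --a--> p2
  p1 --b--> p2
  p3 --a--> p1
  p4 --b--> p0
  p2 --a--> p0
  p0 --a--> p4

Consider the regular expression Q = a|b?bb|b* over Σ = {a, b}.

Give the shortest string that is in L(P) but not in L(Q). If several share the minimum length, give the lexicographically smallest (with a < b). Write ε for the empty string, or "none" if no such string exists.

The string ba is accepted by P but not by Q.
No shorter string lies in the difference, and ba is the lexicographically first length-2 string in L(P) \ L(Q).

ba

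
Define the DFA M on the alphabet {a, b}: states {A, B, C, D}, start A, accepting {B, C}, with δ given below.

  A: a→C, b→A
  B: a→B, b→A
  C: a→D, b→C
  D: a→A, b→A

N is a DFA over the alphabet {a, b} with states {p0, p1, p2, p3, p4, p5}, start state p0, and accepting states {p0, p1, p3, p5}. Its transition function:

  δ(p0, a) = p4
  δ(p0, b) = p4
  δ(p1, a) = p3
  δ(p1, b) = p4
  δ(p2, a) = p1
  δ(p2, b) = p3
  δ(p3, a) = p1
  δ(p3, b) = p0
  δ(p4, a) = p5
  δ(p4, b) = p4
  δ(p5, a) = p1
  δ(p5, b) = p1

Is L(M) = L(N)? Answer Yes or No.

No

The string a is accepted by M but rejected by N.
So L(M) ≠ L(N).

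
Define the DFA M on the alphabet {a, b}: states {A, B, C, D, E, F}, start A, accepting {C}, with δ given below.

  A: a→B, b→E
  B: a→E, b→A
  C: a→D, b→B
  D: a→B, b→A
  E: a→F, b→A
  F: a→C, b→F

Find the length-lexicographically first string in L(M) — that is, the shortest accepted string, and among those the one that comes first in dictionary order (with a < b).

A breadth-first search from A reaches an accepting state first via the path A → E → F → C on input baa.
No string of length < 3 is accepted (BFS exhausts all shorter strings without reaching an accepting state), and baa is the lexicographically least accepting string of length 3.

baa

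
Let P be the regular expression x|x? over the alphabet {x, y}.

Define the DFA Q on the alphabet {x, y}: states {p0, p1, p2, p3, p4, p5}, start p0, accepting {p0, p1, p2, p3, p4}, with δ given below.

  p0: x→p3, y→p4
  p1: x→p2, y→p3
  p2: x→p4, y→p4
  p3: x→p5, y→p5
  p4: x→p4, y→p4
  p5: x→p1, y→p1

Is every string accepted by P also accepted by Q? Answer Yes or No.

Converting the expression P to a DFA (subset construction, then merging equivalent states) gives the minimal DFA with states {r0, r1, r2}, start state r0, accepting states {r0, r1} and transitions r0: x→r1, y→r2; r1: x→r2, y→r2; r2: x→r2, y→r2.
Exploring the product automaton P × Q from the start pair (r0, p0), following both machines on each input symbol, reaches 7 state pairs: (r0, p0), (r1, p3), (r2, p4), (r2, p5), (r2, p1), (r2, p2), (r2, p3).
P accepts in {r0, r1} and Q accepts in {p0, p1, p2, p3, p4}. The reachable pairs whose P-component is accepting are (r0, p0), (r1, p3); in each of them the Q-component is accepting too, so the product for L(P) \ L(Q) (P-component accepting, Q-component rejecting) has no reachable accepting pair and the difference is empty.
Hence every string in L(P) is also in L(Q).

Yes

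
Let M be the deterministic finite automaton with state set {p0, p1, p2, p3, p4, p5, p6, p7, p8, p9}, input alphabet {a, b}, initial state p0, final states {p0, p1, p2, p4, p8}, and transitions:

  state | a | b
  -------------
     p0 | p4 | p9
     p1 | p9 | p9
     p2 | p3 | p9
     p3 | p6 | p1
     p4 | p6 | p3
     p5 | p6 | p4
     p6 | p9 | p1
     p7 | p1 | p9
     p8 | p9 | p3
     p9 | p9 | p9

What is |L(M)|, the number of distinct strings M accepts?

5

The useful subgraph on states {p0, p1, p3, p4, p6} is acyclic, so L(M) is finite; the longest accepting path visits 5 useful states, giving maximum string length 4.
Counting accepting paths from p0 by length: 1 of length 0, 1 of length 1, 2 of length 3, 1 of length 4. Total 5.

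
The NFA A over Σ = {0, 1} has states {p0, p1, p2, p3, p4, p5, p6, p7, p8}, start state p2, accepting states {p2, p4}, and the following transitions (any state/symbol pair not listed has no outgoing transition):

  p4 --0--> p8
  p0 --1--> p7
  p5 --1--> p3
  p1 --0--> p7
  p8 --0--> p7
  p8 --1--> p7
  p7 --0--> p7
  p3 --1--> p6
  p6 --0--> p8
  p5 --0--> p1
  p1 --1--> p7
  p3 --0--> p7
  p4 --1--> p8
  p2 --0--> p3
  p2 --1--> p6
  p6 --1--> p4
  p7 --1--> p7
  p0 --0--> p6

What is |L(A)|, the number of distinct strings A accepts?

3

The useful subgraph on states {p2, p3, p4, p6} is acyclic, so L(A) is finite; the longest accepting path visits 4 useful states, giving maximum string length 3.
Counting accepting paths from p2 by length: 1 of length 0, 1 of length 2, 1 of length 3. Total 3.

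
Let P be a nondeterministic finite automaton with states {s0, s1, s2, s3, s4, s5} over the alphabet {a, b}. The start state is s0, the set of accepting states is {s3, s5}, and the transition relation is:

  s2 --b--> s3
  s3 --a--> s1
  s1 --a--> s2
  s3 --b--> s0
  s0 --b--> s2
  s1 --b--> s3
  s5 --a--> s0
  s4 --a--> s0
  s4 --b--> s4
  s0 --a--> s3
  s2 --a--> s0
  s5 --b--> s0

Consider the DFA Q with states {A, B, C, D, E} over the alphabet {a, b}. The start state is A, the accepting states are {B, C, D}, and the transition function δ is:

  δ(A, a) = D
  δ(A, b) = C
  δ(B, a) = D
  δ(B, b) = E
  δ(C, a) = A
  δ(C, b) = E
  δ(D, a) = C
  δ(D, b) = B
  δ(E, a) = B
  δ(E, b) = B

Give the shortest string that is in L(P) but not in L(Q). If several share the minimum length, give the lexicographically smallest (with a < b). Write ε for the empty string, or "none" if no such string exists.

The string bb is accepted by P but not by Q.
No shorter string lies in the difference, and bb is the lexicographically first length-2 string in L(P) \ L(Q).

bb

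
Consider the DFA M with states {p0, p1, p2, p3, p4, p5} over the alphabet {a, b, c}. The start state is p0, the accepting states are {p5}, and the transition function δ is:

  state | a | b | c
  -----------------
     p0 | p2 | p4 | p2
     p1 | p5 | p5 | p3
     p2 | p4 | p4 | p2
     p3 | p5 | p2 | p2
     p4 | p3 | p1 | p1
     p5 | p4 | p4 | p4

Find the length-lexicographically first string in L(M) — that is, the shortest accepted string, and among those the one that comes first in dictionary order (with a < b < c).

A breadth-first search from p0 reaches an accepting state first via the path p0 → p4 → p3 → p5 on input baa.
No string of length < 3 is accepted (BFS exhausts all shorter strings without reaching an accepting state), and baa is the lexicographically least accepting string of length 3.

baa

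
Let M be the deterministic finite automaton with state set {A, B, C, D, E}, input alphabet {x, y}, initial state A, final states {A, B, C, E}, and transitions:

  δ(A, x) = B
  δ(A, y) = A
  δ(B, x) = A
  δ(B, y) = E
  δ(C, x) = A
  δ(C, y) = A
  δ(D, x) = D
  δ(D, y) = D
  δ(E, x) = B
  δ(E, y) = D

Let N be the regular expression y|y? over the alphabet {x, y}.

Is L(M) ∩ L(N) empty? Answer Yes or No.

No

The empty string ε is accepted by both M and N.
Hence L(M) ∩ L(N) ≠ ∅.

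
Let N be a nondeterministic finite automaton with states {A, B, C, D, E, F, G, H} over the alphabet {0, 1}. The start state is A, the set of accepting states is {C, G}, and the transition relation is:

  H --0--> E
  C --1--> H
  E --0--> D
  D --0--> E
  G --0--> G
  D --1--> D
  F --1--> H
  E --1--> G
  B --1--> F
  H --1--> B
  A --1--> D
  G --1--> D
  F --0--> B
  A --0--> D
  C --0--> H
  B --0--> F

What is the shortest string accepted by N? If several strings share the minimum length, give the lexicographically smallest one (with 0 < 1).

001

A breadth-first search from A reaches an accepting state first via the path A → D → E → G on input 001.
No string of length < 3 is accepted (BFS exhausts all shorter strings without reaching an accepting state), and 001 is the lexicographically least accepting string of length 3.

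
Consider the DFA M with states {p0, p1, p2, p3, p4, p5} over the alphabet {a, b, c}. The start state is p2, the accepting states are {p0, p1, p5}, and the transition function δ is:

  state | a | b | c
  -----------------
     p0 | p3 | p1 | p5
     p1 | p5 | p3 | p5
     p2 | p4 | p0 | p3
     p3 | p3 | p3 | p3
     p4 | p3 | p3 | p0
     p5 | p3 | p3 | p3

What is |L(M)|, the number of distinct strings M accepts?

10

The useful subgraph on states {p0, p1, p2, p4, p5} is acyclic, so L(M) is finite; the longest accepting path visits 5 useful states, giving maximum string length 4.
Counting accepting paths from p2 by length: 1 of length 1, 3 of length 2, 4 of length 3, 2 of length 4. Total 10.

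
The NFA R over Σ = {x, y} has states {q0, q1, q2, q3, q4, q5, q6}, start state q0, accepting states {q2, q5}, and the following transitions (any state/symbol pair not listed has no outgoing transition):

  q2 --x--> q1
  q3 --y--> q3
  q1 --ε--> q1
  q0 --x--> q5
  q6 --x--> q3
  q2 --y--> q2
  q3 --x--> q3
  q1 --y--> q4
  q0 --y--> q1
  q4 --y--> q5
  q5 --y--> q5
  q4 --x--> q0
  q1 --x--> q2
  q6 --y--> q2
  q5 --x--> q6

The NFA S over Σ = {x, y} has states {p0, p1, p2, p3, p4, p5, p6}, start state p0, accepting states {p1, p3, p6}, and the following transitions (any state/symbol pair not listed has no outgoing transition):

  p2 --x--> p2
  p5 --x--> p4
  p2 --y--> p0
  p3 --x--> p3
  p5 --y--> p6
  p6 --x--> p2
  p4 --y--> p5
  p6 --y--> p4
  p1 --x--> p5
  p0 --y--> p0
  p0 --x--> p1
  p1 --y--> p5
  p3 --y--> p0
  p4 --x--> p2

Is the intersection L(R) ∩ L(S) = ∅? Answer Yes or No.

The string x is accepted by both R and S.
Hence L(R) ∩ L(S) ≠ ∅.

No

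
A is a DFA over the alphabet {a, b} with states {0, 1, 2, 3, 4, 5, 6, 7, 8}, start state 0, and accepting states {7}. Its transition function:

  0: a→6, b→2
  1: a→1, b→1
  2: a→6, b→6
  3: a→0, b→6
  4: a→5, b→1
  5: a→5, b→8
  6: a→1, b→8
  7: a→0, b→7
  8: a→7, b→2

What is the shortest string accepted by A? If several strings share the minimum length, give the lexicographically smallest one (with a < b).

aba

A breadth-first search from 0 reaches an accepting state first via the path 0 → 6 → 8 → 7 on input aba.
No string of length < 3 is accepted (BFS exhausts all shorter strings without reaching an accepting state), and aba is the lexicographically least accepting string of length 3.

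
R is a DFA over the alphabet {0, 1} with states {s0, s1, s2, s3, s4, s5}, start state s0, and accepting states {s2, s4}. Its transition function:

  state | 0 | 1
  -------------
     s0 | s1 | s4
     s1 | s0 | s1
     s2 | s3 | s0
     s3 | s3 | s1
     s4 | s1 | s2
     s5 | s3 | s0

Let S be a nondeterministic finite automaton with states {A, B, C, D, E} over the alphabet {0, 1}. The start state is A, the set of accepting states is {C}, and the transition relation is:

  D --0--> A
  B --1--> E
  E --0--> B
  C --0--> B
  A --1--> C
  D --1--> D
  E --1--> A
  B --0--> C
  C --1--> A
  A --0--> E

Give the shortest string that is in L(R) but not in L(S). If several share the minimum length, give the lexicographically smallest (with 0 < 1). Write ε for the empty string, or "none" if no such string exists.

11

The string 11 is accepted by R but not by S.
No shorter string lies in the difference, and 11 is the lexicographically first length-2 string in L(R) \ L(S).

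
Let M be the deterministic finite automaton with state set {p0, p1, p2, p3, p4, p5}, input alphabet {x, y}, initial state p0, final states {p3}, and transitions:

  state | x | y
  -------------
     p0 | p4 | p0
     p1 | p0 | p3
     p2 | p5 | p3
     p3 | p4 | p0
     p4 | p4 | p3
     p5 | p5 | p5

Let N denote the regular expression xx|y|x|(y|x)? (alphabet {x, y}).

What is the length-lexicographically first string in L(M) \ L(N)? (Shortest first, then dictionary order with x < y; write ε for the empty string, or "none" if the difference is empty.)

xy

The string xy is accepted by M but not by N.
No shorter string lies in the difference, and xy is the lexicographically first length-2 string in L(M) \ L(N).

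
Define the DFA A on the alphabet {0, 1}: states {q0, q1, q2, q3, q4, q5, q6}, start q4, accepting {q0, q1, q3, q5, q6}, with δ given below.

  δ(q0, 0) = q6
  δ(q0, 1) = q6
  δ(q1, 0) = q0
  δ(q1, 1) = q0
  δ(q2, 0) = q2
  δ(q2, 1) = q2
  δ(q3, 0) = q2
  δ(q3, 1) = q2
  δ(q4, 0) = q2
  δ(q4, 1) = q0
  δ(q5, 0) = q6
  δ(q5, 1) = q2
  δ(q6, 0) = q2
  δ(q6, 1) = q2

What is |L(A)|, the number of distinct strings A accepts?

The useful subgraph on states {q0, q4, q6} is acyclic, so L(A) is finite; the longest accepting path visits 3 useful states, giving maximum string length 2.
Counting accepting paths from q4 by length: 1 of length 1, 2 of length 2. Total 3.

3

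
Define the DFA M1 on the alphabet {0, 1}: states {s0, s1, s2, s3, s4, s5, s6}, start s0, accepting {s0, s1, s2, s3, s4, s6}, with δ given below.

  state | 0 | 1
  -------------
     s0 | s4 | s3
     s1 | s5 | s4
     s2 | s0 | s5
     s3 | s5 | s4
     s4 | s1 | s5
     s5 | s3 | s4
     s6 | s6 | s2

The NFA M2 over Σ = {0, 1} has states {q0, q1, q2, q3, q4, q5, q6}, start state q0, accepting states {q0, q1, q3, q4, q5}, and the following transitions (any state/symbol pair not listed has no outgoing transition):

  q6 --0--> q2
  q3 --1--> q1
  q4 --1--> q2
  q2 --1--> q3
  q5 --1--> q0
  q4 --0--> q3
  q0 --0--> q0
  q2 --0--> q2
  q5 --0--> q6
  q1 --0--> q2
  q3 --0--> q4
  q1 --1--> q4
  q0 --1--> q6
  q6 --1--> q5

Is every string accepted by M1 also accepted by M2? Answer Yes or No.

The string 1 is in L(M1) but not in L(M2).
So L(M1) ⊄ L(M2).

No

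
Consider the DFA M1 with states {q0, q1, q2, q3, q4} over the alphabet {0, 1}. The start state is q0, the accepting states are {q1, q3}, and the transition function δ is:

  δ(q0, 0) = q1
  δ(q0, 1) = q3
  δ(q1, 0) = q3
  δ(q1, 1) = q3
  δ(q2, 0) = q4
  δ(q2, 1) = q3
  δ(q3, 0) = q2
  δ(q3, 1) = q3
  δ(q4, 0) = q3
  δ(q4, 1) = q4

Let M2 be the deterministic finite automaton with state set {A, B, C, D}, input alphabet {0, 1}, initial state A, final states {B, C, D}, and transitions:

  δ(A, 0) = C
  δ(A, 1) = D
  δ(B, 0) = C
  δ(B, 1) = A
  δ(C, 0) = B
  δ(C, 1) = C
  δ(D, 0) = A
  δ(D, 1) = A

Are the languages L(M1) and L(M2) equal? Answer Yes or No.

The string 11 is accepted by M1 but rejected by M2.
So L(M1) ≠ L(M2).

No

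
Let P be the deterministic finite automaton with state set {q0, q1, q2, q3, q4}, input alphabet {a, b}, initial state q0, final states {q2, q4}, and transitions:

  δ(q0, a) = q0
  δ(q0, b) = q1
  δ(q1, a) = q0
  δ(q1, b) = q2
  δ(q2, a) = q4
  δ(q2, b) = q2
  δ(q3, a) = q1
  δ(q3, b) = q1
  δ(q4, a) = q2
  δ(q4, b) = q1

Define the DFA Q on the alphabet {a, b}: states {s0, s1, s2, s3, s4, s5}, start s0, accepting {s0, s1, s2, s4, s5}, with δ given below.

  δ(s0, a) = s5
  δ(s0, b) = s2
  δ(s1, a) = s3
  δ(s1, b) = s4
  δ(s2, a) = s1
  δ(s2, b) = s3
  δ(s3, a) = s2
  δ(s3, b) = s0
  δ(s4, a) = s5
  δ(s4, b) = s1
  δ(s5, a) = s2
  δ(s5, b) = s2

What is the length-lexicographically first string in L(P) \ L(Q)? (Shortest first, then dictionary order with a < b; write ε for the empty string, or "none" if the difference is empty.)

The string bb is accepted by P but not by Q.
No shorter string lies in the difference, and bb is the lexicographically first length-2 string in L(P) \ L(Q).

bb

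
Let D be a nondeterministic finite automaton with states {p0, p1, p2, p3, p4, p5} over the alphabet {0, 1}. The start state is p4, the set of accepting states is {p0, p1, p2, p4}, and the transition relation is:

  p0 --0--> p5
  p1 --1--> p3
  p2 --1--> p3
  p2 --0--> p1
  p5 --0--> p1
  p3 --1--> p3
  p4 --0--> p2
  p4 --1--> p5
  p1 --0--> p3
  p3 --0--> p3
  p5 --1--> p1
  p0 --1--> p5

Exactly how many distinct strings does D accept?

5

The useful subgraph on states {p1, p2, p4, p5} is acyclic, so L(D) is finite; the longest accepting path visits 3 useful states, giving maximum string length 2.
Counting accepting paths from p4 by length: 1 of length 0, 1 of length 1, 3 of length 2. Total 5.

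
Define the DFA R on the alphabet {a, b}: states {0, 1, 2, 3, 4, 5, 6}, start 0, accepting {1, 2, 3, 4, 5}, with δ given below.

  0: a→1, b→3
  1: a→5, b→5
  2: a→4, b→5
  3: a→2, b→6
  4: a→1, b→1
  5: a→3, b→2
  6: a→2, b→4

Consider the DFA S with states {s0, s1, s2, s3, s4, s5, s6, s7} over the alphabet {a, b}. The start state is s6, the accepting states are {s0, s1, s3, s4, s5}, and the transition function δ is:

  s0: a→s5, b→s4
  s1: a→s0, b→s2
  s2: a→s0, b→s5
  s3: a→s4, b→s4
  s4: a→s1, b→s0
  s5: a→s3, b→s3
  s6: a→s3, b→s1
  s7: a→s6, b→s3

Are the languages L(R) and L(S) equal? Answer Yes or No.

Exploring the product automaton R × S from the start pair (0, s6), following both machines on each input symbol, reaches 7 state pairs: (0, s6), (1, s3), (3, s1), (5, s4), (2, s0), (6, s2), (4, s5).
R accepts in {1, 2, 3, 4, 5} and S accepts in {s0, s1, s3, s4, s5}. In every reachable pair the two components are either both accepting — (1, s3), (3, s1), (5, s4), (2, s0), (4, s5) — or both non-accepting, so no string is accepted by exactly one of the machines: L(R) \ L(S) and L(S) \ L(R) are both empty.
Hence every string is accepted by R iff it is accepted by S, and the two languages coincide.

Yes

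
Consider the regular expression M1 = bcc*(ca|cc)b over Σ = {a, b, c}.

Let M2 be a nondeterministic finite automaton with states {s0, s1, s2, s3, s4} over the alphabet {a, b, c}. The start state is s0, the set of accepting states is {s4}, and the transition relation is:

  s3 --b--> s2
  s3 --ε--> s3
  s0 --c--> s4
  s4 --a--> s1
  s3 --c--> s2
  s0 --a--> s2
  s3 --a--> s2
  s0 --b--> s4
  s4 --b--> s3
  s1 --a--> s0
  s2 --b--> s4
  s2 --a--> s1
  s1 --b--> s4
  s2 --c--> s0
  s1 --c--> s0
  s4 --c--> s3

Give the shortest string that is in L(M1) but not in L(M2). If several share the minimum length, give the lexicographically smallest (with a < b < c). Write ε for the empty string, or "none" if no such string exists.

The string bccccb is accepted by M1 but not by M2.
No shorter string lies in the difference, and bccccb is the lexicographically first length-6 string in L(M1) \ L(M2).

bccccb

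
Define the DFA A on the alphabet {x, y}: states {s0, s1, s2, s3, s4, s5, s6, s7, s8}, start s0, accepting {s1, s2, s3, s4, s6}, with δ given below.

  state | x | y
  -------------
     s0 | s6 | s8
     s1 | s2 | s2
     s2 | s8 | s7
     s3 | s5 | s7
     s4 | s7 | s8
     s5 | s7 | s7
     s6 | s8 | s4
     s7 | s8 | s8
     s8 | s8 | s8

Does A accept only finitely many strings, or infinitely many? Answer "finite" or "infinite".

finite

The useful states (reachable from s0 and able to reach an accepting state) are {s0, s4, s6}.
Restricted to these states the transition graph has no cycle, so every accepting path has bounded length and L is finite.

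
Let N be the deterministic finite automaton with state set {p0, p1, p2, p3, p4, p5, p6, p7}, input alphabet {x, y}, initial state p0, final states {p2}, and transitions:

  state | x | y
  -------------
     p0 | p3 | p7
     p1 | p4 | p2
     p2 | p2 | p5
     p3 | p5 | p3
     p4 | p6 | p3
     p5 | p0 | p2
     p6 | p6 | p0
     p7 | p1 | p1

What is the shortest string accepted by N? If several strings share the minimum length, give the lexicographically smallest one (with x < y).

xxy

A breadth-first search from p0 reaches an accepting state first via the path p0 → p3 → p5 → p2 on input xxy.
No string of length < 3 is accepted (BFS exhausts all shorter strings without reaching an accepting state), and xxy is the lexicographically least accepting string of length 3.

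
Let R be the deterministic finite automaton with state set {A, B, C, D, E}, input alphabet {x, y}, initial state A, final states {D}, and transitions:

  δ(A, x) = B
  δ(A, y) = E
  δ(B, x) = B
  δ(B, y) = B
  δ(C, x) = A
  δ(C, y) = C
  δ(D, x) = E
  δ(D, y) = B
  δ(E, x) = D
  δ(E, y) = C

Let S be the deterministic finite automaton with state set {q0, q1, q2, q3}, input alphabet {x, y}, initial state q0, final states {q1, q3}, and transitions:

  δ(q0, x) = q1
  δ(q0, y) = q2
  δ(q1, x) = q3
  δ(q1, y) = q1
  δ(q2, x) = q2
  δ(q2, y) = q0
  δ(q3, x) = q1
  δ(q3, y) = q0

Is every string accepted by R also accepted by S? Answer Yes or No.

No

The string yx is in L(R) but not in L(S).
So L(R) ⊄ L(S).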